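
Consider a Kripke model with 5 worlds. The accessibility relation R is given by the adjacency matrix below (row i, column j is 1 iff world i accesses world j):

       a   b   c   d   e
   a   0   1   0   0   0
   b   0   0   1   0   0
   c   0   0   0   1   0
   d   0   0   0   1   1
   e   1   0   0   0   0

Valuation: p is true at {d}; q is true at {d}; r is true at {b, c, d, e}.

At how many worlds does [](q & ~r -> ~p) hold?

a: successors {b}; q & ~r -> ~p there: b:T. ✓
b: successors {c}; q & ~r -> ~p there: c:T. ✓
c: successors {d}; q & ~r -> ~p there: d:T. ✓
d: successors {d, e}; q & ~r -> ~p there: d:T, e:T. ✓
e: successors {a}; q & ~r -> ~p there: a:T. ✓
Satisfying worlds: {a, b, c, d, e}.

5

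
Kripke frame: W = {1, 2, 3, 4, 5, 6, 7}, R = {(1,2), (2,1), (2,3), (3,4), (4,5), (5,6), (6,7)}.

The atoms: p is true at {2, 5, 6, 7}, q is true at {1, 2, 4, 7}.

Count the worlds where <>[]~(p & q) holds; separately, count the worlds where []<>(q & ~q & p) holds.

For <>[]~(p & q):
1: successors {2}; []~(p & q) there: 2:T. ✓
2: successors {1, 3}; []~(p & q) there: 1:F, 3:T. ✓
3: successors {4}; []~(p & q) there: 4:T. ✓
4: successors {5}; []~(p & q) there: 5:T. ✓
5: successors {6}; []~(p & q) there: 6:F. ✗
6: successors {7}; []~(p & q) there: 7:T. ✓
7: no successors, so <>[]~(p & q) fails. ✗
— 5 worlds.
For []<>(q & ~q & p):
1: successors {2}; <>(q & ~q & p) there: 2:F. ✗
2: successors {1, 3}; <>(q & ~q & p) there: 1:F, 3:F. ✗
3: successors {4}; <>(q & ~q & p) there: 4:F. ✗
4: successors {5}; <>(q & ~q & p) there: 5:F. ✗
5: successors {6}; <>(q & ~q & p) there: 6:F. ✗
6: successors {7}; <>(q & ~q & p) there: 7:F. ✗
7: no successors, so []<>(q & ~q & p) holds vacuously. ✓
— 1 world.

5 and 1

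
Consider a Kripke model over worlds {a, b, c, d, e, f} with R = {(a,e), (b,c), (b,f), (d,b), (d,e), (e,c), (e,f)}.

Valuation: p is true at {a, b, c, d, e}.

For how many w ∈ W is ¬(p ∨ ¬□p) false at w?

a: p ∨ ¬□p is T. ✗
b: p ∨ ¬□p is T. ✗
c: p ∨ ¬□p is T. ✗
d: p ∨ ¬□p is T. ✗
e: p ∨ ¬□p is T. ✗
f: p ∨ ¬□p is F. ✓
Satisfying worlds: {f}.
So ¬(p ∨ ¬□p) fails at the other 5 worlds.

5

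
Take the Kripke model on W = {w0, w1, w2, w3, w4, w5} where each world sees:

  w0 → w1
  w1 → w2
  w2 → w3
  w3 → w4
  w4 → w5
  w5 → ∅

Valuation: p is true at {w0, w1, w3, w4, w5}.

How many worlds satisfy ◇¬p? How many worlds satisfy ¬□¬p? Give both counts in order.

1 and 4

For ◇¬p:
w0: successors {w1}; ¬p there: w1:F. ✗
w1: successors {w2}; ¬p there: w2:T. ✓
w2: successors {w3}; ¬p there: w3:F. ✗
w3: successors {w4}; ¬p there: w4:F. ✗
w4: successors {w5}; ¬p there: w5:F. ✗
w5: no successors, so ◇¬p fails. ✗
— 1 world.
For ¬□¬p:
w0: □¬p is F. ✓
w1: □¬p is T. ✗
w2: □¬p is F. ✓
w3: □¬p is F. ✓
w4: □¬p is F. ✓
w5: □¬p is T. ✗
— 4 worlds.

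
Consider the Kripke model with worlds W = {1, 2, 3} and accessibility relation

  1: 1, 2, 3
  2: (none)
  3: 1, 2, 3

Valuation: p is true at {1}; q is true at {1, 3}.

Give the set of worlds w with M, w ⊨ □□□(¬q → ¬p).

1: successors {1, 2, 3}; □□(¬q → ¬p) there: 1:T, 2:T, 3:T. ✓
2: no successors, so □□□(¬q → ¬p) holds vacuously. ✓
3: successors {1, 2, 3}; □□(¬q → ¬p) there: 1:T, 2:T, 3:T. ✓

{1, 2, 3}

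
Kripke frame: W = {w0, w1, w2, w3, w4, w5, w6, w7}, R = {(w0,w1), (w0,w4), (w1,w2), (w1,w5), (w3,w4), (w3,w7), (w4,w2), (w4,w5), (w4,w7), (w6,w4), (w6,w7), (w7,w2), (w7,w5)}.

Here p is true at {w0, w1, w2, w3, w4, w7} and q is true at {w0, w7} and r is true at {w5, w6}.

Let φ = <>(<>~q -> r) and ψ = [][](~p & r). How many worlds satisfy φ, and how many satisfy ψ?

For <>(<>~q -> r):
w0: successors {w1, w4}; <>~q -> r there: w1:F, w4:F. ✗
w1: successors {w2, w5}; <>~q -> r there: w2:T, w5:T. ✓
w2: no successors, so <>(<>~q -> r) fails. ✗
w3: successors {w4, w7}; <>~q -> r there: w4:F, w7:F. ✗
w4: successors {w2, w5, w7}; <>~q -> r there: w2:T, w5:T, w7:F. ✓
w5: no successors, so <>(<>~q -> r) fails. ✗
w6: successors {w4, w7}; <>~q -> r there: w4:F, w7:F. ✗
w7: successors {w2, w5}; <>~q -> r there: w2:T, w5:T. ✓
— 3 worlds.
For [][](~p & r):
w0: successors {w1, w4}; [](~p & r) there: w1:F, w4:F. ✗
w1: successors {w2, w5}; [](~p & r) there: w2:T, w5:T. ✓
w2: no successors, so [][](~p & r) holds vacuously. ✓
w3: successors {w4, w7}; [](~p & r) there: w4:F, w7:F. ✗
w4: successors {w2, w5, w7}; [](~p & r) there: w2:T, w5:T, w7:F. ✗
w5: no successors, so [][](~p & r) holds vacuously. ✓
w6: successors {w4, w7}; [](~p & r) there: w4:F, w7:F. ✗
w7: successors {w2, w5}; [](~p & r) there: w2:T, w5:T. ✓
— 4 worlds.

3 and 4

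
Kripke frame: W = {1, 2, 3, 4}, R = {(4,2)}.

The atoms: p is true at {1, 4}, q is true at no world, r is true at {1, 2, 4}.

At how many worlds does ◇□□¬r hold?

1

1: no successors, so ◇□□¬r fails. ✗
2: no successors, so ◇□□¬r fails. ✗
3: no successors, so ◇□□¬r fails. ✗
4: successors {2}; □□¬r there: 2:T. ✓
Satisfying worlds: {4}.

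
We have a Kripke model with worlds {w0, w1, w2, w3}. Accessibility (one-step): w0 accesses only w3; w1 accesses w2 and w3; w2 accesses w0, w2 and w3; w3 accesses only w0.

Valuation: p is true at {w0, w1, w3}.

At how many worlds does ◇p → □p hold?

2

w0: ◇p is T, □p is T. ✓
w1: ◇p is T, □p is F. ✗
w2: ◇p is T, □p is F. ✗
w3: ◇p is T, □p is T. ✓
Satisfying worlds: {w0, w3}.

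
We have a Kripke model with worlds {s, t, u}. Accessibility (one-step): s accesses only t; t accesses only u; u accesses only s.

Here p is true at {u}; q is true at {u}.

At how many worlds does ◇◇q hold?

s: successors {t}; ◇q there: t:T. ✓
t: successors {u}; ◇q there: u:F. ✗
u: successors {s}; ◇q there: s:F. ✗
Satisfying worlds: {s}.

1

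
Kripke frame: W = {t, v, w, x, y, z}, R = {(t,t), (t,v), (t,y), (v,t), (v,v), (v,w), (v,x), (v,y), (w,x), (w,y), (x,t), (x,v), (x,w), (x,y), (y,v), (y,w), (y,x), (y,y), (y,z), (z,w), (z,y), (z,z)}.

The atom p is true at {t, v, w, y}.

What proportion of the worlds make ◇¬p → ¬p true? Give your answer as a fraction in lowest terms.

1/2

t: ◇¬p is F, ¬p is F. ✓
v: ◇¬p is T, ¬p is F. ✗
w: ◇¬p is T, ¬p is F. ✗
x: ◇¬p is F, ¬p is T. ✓
y: ◇¬p is T, ¬p is F. ✗
z: ◇¬p is T, ¬p is T. ✓
That's 3 of 6 worlds, so 3/6 = 1/2.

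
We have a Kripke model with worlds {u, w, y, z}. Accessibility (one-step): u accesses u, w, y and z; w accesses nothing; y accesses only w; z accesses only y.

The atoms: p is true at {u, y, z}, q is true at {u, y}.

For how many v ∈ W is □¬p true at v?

u: successors {u, w, y, z}; ¬p there: u:F, w:T, y:F, z:F. ✗
w: no successors, so □¬p holds vacuously. ✓
y: successors {w}; ¬p there: w:T. ✓
z: successors {y}; ¬p there: y:F. ✗
Satisfying worlds: {w, y}.

2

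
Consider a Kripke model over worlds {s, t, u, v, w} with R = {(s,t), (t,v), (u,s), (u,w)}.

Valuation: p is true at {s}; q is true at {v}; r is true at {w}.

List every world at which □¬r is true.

{s, t, v, w}

s: successors {t}; ¬r there: t:T. ✓
t: successors {v}; ¬r there: v:T. ✓
u: successors {s, w}; ¬r there: s:T, w:F. ✗
v: no successors, so □¬r holds vacuously. ✓
w: no successors, so □¬r holds vacuously. ✓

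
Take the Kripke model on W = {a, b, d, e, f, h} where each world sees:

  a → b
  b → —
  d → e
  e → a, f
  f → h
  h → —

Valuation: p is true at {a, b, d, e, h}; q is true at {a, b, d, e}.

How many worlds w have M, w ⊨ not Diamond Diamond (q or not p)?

a: Diamond Diamond (q or not p) is F. ✓
b: Diamond Diamond (q or not p) is F. ✓
d: Diamond Diamond (q or not p) is T. ✗
e: Diamond Diamond (q or not p) is T. ✗
f: Diamond Diamond (q or not p) is F. ✓
h: Diamond Diamond (q or not p) is F. ✓
Satisfying worlds: {a, b, f, h}.

4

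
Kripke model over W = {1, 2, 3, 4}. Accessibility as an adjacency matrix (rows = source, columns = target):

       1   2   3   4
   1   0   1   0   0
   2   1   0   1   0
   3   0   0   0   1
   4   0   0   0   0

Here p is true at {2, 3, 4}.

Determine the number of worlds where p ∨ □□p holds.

3

1: p is F, □□p is F. ✗
2: p is T, □□p is T. ✓
3: p is T, □□p is T. ✓
4: p is T, □□p is T. ✓
Satisfying worlds: {2, 3, 4}.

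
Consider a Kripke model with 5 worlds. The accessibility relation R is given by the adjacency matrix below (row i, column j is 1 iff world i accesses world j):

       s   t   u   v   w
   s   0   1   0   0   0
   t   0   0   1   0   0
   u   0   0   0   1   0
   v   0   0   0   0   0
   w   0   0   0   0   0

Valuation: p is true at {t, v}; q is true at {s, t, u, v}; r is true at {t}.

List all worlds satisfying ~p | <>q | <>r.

{s, t, u, w}

s: ~p | <>q is T, <>r is T. ✓
t: ~p | <>q is T, <>r is F. ✓
u: ~p | <>q is T, <>r is F. ✓
v: ~p | <>q is F, <>r is F. ✗
w: ~p | <>q is T, <>r is F. ✓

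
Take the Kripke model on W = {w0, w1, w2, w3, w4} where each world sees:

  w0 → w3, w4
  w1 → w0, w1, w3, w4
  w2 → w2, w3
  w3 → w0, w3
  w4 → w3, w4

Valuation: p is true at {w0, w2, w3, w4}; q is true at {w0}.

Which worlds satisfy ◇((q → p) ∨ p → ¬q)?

w0: successors {w3, w4}; (q → p) ∨ p → ¬q there: w3:T, w4:T. ✓
w1: successors {w0, w1, w3, w4}; (q → p) ∨ p → ¬q there: w0:F, w1:T, w3:T, w4:T. ✓
w2: successors {w2, w3}; (q → p) ∨ p → ¬q there: w2:T, w3:T. ✓
w3: successors {w0, w3}; (q → p) ∨ p → ¬q there: w0:F, w3:T. ✓
w4: successors {w3, w4}; (q → p) ∨ p → ¬q there: w3:T, w4:T. ✓

{w0, w1, w2, w3, w4}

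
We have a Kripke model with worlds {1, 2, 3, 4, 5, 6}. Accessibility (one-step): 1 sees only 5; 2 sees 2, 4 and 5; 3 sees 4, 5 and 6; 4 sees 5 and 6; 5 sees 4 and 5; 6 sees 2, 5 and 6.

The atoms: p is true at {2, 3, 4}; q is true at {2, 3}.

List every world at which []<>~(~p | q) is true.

1: successors {5}; <>~(~p | q) there: 5:T. ✓
2: successors {2, 4, 5}; <>~(~p | q) there: 2:T, 4:F, 5:T. ✗
3: successors {4, 5, 6}; <>~(~p | q) there: 4:F, 5:T, 6:F. ✗
4: successors {5, 6}; <>~(~p | q) there: 5:T, 6:F. ✗
5: successors {4, 5}; <>~(~p | q) there: 4:F, 5:T. ✗
6: successors {2, 5, 6}; <>~(~p | q) there: 2:T, 5:T, 6:F. ✗

{1}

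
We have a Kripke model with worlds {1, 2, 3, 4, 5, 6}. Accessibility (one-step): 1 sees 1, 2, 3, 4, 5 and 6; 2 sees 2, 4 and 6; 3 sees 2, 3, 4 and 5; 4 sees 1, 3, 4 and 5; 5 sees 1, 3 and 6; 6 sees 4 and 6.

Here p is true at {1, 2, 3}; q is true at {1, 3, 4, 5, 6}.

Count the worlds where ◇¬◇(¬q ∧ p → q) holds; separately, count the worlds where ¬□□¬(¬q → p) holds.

0 and 6

For ◇¬◇(¬q ∧ p → q):
1: successors {1, 2, 3, 4, 5, 6}; ¬◇(¬q ∧ p → q) there: 1:F, 2:F, 3:F, 4:F, 5:F, 6:F. ✗
2: successors {2, 4, 6}; ¬◇(¬q ∧ p → q) there: 2:F, 4:F, 6:F. ✗
3: successors {2, 3, 4, 5}; ¬◇(¬q ∧ p → q) there: 2:F, 3:F, 4:F, 5:F. ✗
4: successors {1, 3, 4, 5}; ¬◇(¬q ∧ p → q) there: 1:F, 3:F, 4:F, 5:F. ✗
5: successors {1, 3, 6}; ¬◇(¬q ∧ p → q) there: 1:F, 3:F, 6:F. ✗
6: successors {4, 6}; ¬◇(¬q ∧ p → q) there: 4:F, 6:F. ✗
— 0 worlds.
For ¬□□¬(¬q → p):
1: □□¬(¬q → p) is F. ✓
2: □□¬(¬q → p) is F. ✓
3: □□¬(¬q → p) is F. ✓
4: □□¬(¬q → p) is F. ✓
5: □□¬(¬q → p) is F. ✓
6: □□¬(¬q → p) is F. ✓
— 6 worlds.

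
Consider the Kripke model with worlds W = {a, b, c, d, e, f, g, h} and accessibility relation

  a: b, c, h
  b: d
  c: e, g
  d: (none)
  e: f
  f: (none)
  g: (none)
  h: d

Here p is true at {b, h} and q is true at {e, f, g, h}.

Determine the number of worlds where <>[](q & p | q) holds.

5

a: successors {b, c, h}; [](q & p | q) there: b:F, c:T, h:F. ✓
b: successors {d}; [](q & p | q) there: d:T. ✓
c: successors {e, g}; [](q & p | q) there: e:T, g:T. ✓
d: no successors, so <>[](q & p | q) fails. ✗
e: successors {f}; [](q & p | q) there: f:T. ✓
f: no successors, so <>[](q & p | q) fails. ✗
g: no successors, so <>[](q & p | q) fails. ✗
h: successors {d}; [](q & p | q) there: d:T. ✓
Satisfying worlds: {a, b, c, e, h}.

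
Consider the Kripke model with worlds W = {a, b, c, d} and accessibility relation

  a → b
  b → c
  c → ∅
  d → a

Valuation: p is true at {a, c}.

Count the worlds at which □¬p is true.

2

a: successors {b}; ¬p there: b:T. ✓
b: successors {c}; ¬p there: c:F. ✗
c: no successors, so □¬p holds vacuously. ✓
d: successors {a}; ¬p there: a:F. ✗
Satisfying worlds: {a, c}.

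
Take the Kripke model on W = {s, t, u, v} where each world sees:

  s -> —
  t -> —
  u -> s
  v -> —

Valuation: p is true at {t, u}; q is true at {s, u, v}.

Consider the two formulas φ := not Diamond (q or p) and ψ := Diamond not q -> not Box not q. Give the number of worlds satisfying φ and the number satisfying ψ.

3 and 4

For not Diamond (q or p):
s: Diamond (q or p) is F. ✓
t: Diamond (q or p) is F. ✓
u: Diamond (q or p) is T. ✗
v: Diamond (q or p) is F. ✓
— 3 worlds.
For Diamond not q -> not Box not q:
s: Diamond not q is F, not Box not q is F. ✓
t: Diamond not q is F, not Box not q is F. ✓
u: Diamond not q is F, not Box not q is T. ✓
v: Diamond not q is F, not Box not q is F. ✓
— 4 worlds.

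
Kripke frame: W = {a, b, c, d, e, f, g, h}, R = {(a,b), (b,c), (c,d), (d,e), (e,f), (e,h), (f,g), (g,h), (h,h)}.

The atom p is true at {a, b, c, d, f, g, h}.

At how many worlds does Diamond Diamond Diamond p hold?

a: successors {b}; Diamond Diamond p there: b:T. ✓
b: successors {c}; Diamond Diamond p there: c:F. ✗
c: successors {d}; Diamond Diamond p there: d:T. ✓
d: successors {e}; Diamond Diamond p there: e:T. ✓
e: successors {f, h}; Diamond Diamond p there: f:T, h:T. ✓
f: successors {g}; Diamond Diamond p there: g:T. ✓
g: successors {h}; Diamond Diamond p there: h:T. ✓
h: successors {h}; Diamond Diamond p there: h:T. ✓
Satisfying worlds: {a, c, d, e, f, g, h}.

7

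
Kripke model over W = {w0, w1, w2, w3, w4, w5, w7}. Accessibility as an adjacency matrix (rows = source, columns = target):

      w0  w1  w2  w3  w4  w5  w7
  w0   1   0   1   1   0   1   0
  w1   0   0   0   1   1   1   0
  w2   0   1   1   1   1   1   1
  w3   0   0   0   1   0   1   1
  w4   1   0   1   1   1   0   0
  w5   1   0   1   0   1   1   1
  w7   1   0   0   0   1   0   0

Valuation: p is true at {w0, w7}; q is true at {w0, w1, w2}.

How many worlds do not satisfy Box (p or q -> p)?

4

w0: successors {w0, w2, w3, w5}; p or q -> p there: w0:T, w2:F, w3:T, w5:T. ✗
w1: successors {w3, w4, w5}; p or q -> p there: w3:T, w4:T, w5:T. ✓
w2: successors {w1, w2, w3, w4, w5, w7}; p or q -> p there: w1:F, w2:F, w3:T, w4:T, w5:T, w7:T. ✗
w3: successors {w3, w5, w7}; p or q -> p there: w3:T, w5:T, w7:T. ✓
w4: successors {w0, w2, w3, w4}; p or q -> p there: w0:T, w2:F, w3:T, w4:T. ✗
w5: successors {w0, w2, w4, w5, w7}; p or q -> p there: w0:T, w2:F, w4:T, w5:T, w7:T. ✗
w7: successors {w0, w4}; p or q -> p there: w0:T, w4:T. ✓
Satisfying worlds: {w1, w3, w7}.
So Box (p or q -> p) fails at the other 4 worlds.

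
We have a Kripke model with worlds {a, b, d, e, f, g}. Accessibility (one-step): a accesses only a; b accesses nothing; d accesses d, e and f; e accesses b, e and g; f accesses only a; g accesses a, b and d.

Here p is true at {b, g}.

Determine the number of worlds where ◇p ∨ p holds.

3

a: ◇p is F, p is F. ✗
b: ◇p is F, p is T. ✓
d: ◇p is F, p is F. ✗
e: ◇p is T, p is F. ✓
f: ◇p is F, p is F. ✗
g: ◇p is T, p is T. ✓
Satisfying worlds: {b, e, g}.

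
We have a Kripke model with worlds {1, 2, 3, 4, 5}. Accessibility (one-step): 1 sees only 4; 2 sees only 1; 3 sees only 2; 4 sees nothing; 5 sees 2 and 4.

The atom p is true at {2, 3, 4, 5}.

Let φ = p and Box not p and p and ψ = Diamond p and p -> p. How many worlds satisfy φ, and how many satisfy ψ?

For p and Box not p and p:
1: p is F, Box not p and p is F. ✗
2: p is T, Box not p and p is T. ✓
3: p is T, Box not p and p is F. ✗
4: p is T, Box not p and p is T. ✓
5: p is T, Box not p and p is F. ✗
— 2 worlds.
For Diamond p and p -> p:
1: Diamond p and p is F, p is F. ✓
2: Diamond p and p is F, p is T. ✓
3: Diamond p and p is T, p is T. ✓
4: Diamond p and p is F, p is T. ✓
5: Diamond p and p is T, p is T. ✓
— 5 worlds.

2 and 5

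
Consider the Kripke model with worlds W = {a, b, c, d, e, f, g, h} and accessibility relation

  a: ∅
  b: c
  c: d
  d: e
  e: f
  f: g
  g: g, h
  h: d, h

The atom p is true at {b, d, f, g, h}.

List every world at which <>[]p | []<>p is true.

{a, b, d, e, f, g, h}

a: <>[]p is F, []<>p is T. ✓
b: <>[]p is T, []<>p is T. ✓
c: <>[]p is F, []<>p is F. ✗
d: <>[]p is T, []<>p is T. ✓
e: <>[]p is T, []<>p is T. ✓
f: <>[]p is T, []<>p is T. ✓
g: <>[]p is T, []<>p is T. ✓
h: <>[]p is T, []<>p is F. ✓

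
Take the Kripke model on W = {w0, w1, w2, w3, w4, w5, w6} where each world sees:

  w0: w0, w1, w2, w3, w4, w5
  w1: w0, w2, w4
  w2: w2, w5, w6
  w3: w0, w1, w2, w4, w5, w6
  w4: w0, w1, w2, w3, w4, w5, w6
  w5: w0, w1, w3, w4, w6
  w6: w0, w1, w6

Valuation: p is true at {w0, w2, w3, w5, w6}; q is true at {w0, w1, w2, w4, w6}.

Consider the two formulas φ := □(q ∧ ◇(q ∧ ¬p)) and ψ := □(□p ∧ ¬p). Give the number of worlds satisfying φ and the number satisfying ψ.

For □(q ∧ ◇(q ∧ ¬p)):
w0: successors {w0, w1, w2, w3, w4, w5}; q ∧ ◇(q ∧ ¬p) there: w0:T, w1:T, w2:F, w3:F, w4:T, w5:F. ✗
w1: successors {w0, w2, w4}; q ∧ ◇(q ∧ ¬p) there: w0:T, w2:F, w4:T. ✗
w2: successors {w2, w5, w6}; q ∧ ◇(q ∧ ¬p) there: w2:F, w5:F, w6:T. ✗
w3: successors {w0, w1, w2, w4, w5, w6}; q ∧ ◇(q ∧ ¬p) there: w0:T, w1:T, w2:F, w4:T, w5:F, w6:T. ✗
w4: successors {w0, w1, w2, w3, w4, w5, w6}; q ∧ ◇(q ∧ ¬p) there: w0:T, w1:T, w2:F, w3:F, w4:T, w5:F, w6:T. ✗
w5: successors {w0, w1, w3, w4, w6}; q ∧ ◇(q ∧ ¬p) there: w0:T, w1:T, w3:F, w4:T, w6:T. ✗
w6: successors {w0, w1, w6}; q ∧ ◇(q ∧ ¬p) there: w0:T, w1:T, w6:T. ✓
— 1 world.
For □(□p ∧ ¬p):
w0: successors {w0, w1, w2, w3, w4, w5}; □p ∧ ¬p there: w0:F, w1:F, w2:F, w3:F, w4:F, w5:F. ✗
w1: successors {w0, w2, w4}; □p ∧ ¬p there: w0:F, w2:F, w4:F. ✗
w2: successors {w2, w5, w6}; □p ∧ ¬p there: w2:F, w5:F, w6:F. ✗
w3: successors {w0, w1, w2, w4, w5, w6}; □p ∧ ¬p there: w0:F, w1:F, w2:F, w4:F, w5:F, w6:F. ✗
w4: successors {w0, w1, w2, w3, w4, w5, w6}; □p ∧ ¬p there: w0:F, w1:F, w2:F, w3:F, w4:F, w5:F, w6:F. ✗
w5: successors {w0, w1, w3, w4, w6}; □p ∧ ¬p there: w0:F, w1:F, w3:F, w4:F, w6:F. ✗
w6: successors {w0, w1, w6}; □p ∧ ¬p there: w0:F, w1:F, w6:F. ✗
— 0 worlds.

1 and 0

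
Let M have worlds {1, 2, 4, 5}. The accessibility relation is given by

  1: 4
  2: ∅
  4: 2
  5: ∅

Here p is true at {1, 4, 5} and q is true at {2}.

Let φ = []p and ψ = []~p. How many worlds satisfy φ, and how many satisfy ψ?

3 and 3

For []p:
1: successors {4}; p there: 4:T. ✓
2: no successors, so []p holds vacuously. ✓
4: successors {2}; p there: 2:F. ✗
5: no successors, so []p holds vacuously. ✓
— 3 worlds.
For []~p:
1: successors {4}; ~p there: 4:F. ✗
2: no successors, so []~p holds vacuously. ✓
4: successors {2}; ~p there: 2:T. ✓
5: no successors, so []~p holds vacuously. ✓
— 3 worlds.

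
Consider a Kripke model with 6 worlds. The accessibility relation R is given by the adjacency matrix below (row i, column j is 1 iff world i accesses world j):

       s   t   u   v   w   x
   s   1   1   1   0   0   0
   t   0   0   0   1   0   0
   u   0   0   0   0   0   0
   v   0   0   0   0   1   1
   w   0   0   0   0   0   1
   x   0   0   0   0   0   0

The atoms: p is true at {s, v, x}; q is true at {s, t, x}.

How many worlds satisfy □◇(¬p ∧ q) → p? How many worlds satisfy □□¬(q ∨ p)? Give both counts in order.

5 and 3

For □◇(¬p ∧ q) → p:
s: □◇(¬p ∧ q) is F, p is T. ✓
t: □◇(¬p ∧ q) is F, p is F. ✓
u: □◇(¬p ∧ q) is T, p is F. ✗
v: □◇(¬p ∧ q) is F, p is T. ✓
w: □◇(¬p ∧ q) is F, p is F. ✓
x: □◇(¬p ∧ q) is T, p is T. ✓
— 5 worlds.
For □□¬(q ∨ p):
s: successors {s, t, u}; □¬(q ∨ p) there: s:F, t:F, u:T. ✗
t: successors {v}; □¬(q ∨ p) there: v:F. ✗
u: no successors, so □□¬(q ∨ p) holds vacuously. ✓
v: successors {w, x}; □¬(q ∨ p) there: w:F, x:T. ✗
w: successors {x}; □¬(q ∨ p) there: x:T. ✓
x: no successors, so □□¬(q ∨ p) holds vacuously. ✓
— 3 worlds.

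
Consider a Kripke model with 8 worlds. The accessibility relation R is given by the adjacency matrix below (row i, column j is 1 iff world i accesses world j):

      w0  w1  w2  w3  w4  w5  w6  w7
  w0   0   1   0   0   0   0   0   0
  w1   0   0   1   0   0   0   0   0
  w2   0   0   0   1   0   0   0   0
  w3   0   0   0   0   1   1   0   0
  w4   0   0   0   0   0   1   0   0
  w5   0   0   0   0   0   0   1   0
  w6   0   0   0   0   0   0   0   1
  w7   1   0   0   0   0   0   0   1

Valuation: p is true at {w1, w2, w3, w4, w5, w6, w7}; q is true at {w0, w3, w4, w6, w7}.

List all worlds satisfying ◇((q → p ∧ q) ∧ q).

w0: successors {w1}; (q → p ∧ q) ∧ q there: w1:F. ✗
w1: successors {w2}; (q → p ∧ q) ∧ q there: w2:F. ✗
w2: successors {w3}; (q → p ∧ q) ∧ q there: w3:T. ✓
w3: successors {w4, w5}; (q → p ∧ q) ∧ q there: w4:T, w5:F. ✓
w4: successors {w5}; (q → p ∧ q) ∧ q there: w5:F. ✗
w5: successors {w6}; (q → p ∧ q) ∧ q there: w6:T. ✓
w6: successors {w7}; (q → p ∧ q) ∧ q there: w7:T. ✓
w7: successors {w0, w7}; (q → p ∧ q) ∧ q there: w0:F, w7:T. ✓

{w2, w3, w5, w6, w7}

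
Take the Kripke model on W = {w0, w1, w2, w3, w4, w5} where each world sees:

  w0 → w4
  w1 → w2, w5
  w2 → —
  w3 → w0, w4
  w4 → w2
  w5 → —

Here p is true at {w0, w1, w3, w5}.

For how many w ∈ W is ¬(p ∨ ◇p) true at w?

w0: p ∨ ◇p is T. ✗
w1: p ∨ ◇p is T. ✗
w2: p ∨ ◇p is F. ✓
w3: p ∨ ◇p is T. ✗
w4: p ∨ ◇p is F. ✓
w5: p ∨ ◇p is T. ✗
Satisfying worlds: {w2, w4}.

2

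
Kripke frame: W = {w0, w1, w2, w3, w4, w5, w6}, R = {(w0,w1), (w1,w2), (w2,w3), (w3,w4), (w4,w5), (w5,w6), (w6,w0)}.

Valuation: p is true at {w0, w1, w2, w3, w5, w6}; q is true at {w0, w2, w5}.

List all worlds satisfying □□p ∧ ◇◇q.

{w0, w3, w5}

w0: □□p is T, ◇◇q is T. ✓
w1: □□p is T, ◇◇q is F. ✗
w2: □□p is F, ◇◇q is F. ✗
w3: □□p is T, ◇◇q is T. ✓
w4: □□p is T, ◇◇q is F. ✗
w5: □□p is T, ◇◇q is T. ✓
w6: □□p is T, ◇◇q is F. ✗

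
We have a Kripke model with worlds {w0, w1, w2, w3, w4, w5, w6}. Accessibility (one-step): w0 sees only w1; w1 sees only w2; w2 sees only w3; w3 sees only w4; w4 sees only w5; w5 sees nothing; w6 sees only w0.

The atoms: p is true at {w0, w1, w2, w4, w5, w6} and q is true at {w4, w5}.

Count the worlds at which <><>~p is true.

w0: successors {w1}; <>~p there: w1:F. ✗
w1: successors {w2}; <>~p there: w2:T. ✓
w2: successors {w3}; <>~p there: w3:F. ✗
w3: successors {w4}; <>~p there: w4:F. ✗
w4: successors {w5}; <>~p there: w5:F. ✗
w5: no successors, so <><>~p fails. ✗
w6: successors {w0}; <>~p there: w0:F. ✗
Satisfying worlds: {w1}.

1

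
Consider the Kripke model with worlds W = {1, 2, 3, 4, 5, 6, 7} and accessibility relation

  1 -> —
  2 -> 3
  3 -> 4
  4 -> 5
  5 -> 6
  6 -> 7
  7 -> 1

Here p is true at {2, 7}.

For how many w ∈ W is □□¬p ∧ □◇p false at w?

6

1: □□¬p is T, □◇p is T. ✓
2: □□¬p is T, □◇p is F. ✗
3: □□¬p is T, □◇p is F. ✗
4: □□¬p is T, □◇p is F. ✗
5: □□¬p is F, □◇p is T. ✗
6: □□¬p is T, □◇p is F. ✗
7: □□¬p is T, □◇p is F. ✗
Satisfying worlds: {1}.
So □□¬p ∧ □◇p fails at the other 6 worlds.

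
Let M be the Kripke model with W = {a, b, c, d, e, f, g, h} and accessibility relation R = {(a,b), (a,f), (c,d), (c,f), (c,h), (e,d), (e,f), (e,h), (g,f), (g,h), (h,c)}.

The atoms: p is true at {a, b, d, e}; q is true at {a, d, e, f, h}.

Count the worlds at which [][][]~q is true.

a: successors {b, f}; [][]~q there: b:T, f:T. ✓
b: no successors, so [][][]~q holds vacuously. ✓
c: successors {d, f, h}; [][]~q there: d:T, f:T, h:F. ✗
d: no successors, so [][][]~q holds vacuously. ✓
e: successors {d, f, h}; [][]~q there: d:T, f:T, h:F. ✗
f: no successors, so [][][]~q holds vacuously. ✓
g: successors {f, h}; [][]~q there: f:T, h:F. ✗
h: successors {c}; [][]~q there: c:T. ✓
Satisfying worlds: {a, b, d, f, h}.

5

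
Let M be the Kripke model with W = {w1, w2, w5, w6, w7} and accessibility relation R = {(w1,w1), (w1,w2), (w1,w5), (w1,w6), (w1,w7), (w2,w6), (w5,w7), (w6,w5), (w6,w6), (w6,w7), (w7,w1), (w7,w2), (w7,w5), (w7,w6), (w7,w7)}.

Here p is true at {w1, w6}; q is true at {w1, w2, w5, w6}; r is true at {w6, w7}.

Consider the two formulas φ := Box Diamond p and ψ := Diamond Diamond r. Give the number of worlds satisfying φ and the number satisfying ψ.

2 and 5

For Box Diamond p:
w1: successors {w1, w2, w5, w6, w7}; Diamond p there: w1:T, w2:T, w5:F, w6:T, w7:T. ✗
w2: successors {w6}; Diamond p there: w6:T. ✓
w5: successors {w7}; Diamond p there: w7:T. ✓
w6: successors {w5, w6, w7}; Diamond p there: w5:F, w6:T, w7:T. ✗
w7: successors {w1, w2, w5, w6, w7}; Diamond p there: w1:T, w2:T, w5:F, w6:T, w7:T. ✗
— 2 worlds.
For Diamond Diamond r:
w1: successors {w1, w2, w5, w6, w7}; Diamond r there: w1:T, w2:T, w5:T, w6:T, w7:T. ✓
w2: successors {w6}; Diamond r there: w6:T. ✓
w5: successors {w7}; Diamond r there: w7:T. ✓
w6: successors {w5, w6, w7}; Diamond r there: w5:T, w6:T, w7:T. ✓
w7: successors {w1, w2, w5, w6, w7}; Diamond r there: w1:T, w2:T, w5:T, w6:T, w7:T. ✓
— 5 worlds.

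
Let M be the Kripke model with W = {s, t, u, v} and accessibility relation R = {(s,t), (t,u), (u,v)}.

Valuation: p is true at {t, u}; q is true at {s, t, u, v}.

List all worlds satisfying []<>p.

s: successors {t}; <>p there: t:T. ✓
t: successors {u}; <>p there: u:F. ✗
u: successors {v}; <>p there: v:F. ✗
v: no successors, so []<>p holds vacuously. ✓

{s, v}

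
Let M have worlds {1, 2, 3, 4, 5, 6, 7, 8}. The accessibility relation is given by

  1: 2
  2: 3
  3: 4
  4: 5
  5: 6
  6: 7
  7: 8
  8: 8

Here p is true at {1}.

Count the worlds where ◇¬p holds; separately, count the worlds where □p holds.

For ◇¬p:
1: successors {2}; ¬p there: 2:T. ✓
2: successors {3}; ¬p there: 3:T. ✓
3: successors {4}; ¬p there: 4:T. ✓
4: successors {5}; ¬p there: 5:T. ✓
5: successors {6}; ¬p there: 6:T. ✓
6: successors {7}; ¬p there: 7:T. ✓
7: successors {8}; ¬p there: 8:T. ✓
8: successors {8}; ¬p there: 8:T. ✓
— 8 worlds.
For □p:
1: successors {2}; p there: 2:F. ✗
2: successors {3}; p there: 3:F. ✗
3: successors {4}; p there: 4:F. ✗
4: successors {5}; p there: 5:F. ✗
5: successors {6}; p there: 6:F. ✗
6: successors {7}; p there: 7:F. ✗
7: successors {8}; p there: 8:F. ✗
8: successors {8}; p there: 8:F. ✗
— 0 worlds.

8 and 0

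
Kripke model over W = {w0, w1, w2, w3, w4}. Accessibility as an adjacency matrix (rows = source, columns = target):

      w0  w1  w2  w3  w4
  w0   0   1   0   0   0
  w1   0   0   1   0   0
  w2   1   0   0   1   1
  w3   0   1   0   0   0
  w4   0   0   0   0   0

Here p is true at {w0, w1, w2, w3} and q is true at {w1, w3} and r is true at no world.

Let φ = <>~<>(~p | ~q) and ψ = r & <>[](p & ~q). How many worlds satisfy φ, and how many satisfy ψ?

For <>~<>(~p | ~q):
w0: successors {w1}; ~<>(~p | ~q) there: w1:F. ✗
w1: successors {w2}; ~<>(~p | ~q) there: w2:F. ✗
w2: successors {w0, w3, w4}; ~<>(~p | ~q) there: w0:T, w3:T, w4:T. ✓
w3: successors {w1}; ~<>(~p | ~q) there: w1:F. ✗
w4: no successors, so <>~<>(~p | ~q) fails. ✗
— 1 world.
For r & <>[](p & ~q):
w0: r is F, <>[](p & ~q) is T. ✗
w1: r is F, <>[](p & ~q) is F. ✗
w2: r is F, <>[](p & ~q) is T. ✗
w3: r is F, <>[](p & ~q) is T. ✗
w4: r is F, <>[](p & ~q) is F. ✗
— 0 worlds.

1 and 0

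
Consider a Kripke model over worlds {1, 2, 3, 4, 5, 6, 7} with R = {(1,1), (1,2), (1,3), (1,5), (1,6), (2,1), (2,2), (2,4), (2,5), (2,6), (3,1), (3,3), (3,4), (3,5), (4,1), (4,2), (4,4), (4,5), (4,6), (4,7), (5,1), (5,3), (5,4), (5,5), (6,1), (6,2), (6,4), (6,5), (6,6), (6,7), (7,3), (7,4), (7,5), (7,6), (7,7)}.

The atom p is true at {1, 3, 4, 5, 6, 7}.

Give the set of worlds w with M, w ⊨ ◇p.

{1, 2, 3, 4, 5, 6, 7}

1: successors {1, 2, 3, 5, 6}; p there: 1:T, 2:F, 3:T, 5:T, 6:T. ✓
2: successors {1, 2, 4, 5, 6}; p there: 1:T, 2:F, 4:T, 5:T, 6:T. ✓
3: successors {1, 3, 4, 5}; p there: 1:T, 3:T, 4:T, 5:T. ✓
4: successors {1, 2, 4, 5, 6, 7}; p there: 1:T, 2:F, 4:T, 5:T, 6:T, 7:T. ✓
5: successors {1, 3, 4, 5}; p there: 1:T, 3:T, 4:T, 5:T. ✓
6: successors {1, 2, 4, 5, 6, 7}; p there: 1:T, 2:F, 4:T, 5:T, 6:T, 7:T. ✓
7: successors {3, 4, 5, 6, 7}; p there: 3:T, 4:T, 5:T, 6:T, 7:T. ✓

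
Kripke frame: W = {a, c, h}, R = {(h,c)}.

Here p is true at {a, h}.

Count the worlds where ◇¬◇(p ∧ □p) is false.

2

a: no successors, so ◇¬◇(p ∧ □p) fails. ✗
c: no successors, so ◇¬◇(p ∧ □p) fails. ✗
h: successors {c}; ¬◇(p ∧ □p) there: c:T. ✓
Satisfying worlds: {h}.
So ◇¬◇(p ∧ □p) fails at the other 2 worlds.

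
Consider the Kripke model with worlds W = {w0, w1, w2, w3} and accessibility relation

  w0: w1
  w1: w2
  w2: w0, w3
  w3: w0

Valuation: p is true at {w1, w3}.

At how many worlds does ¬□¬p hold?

w0: □¬p is F. ✓
w1: □¬p is T. ✗
w2: □¬p is F. ✓
w3: □¬p is T. ✗
Satisfying worlds: {w0, w2}.

2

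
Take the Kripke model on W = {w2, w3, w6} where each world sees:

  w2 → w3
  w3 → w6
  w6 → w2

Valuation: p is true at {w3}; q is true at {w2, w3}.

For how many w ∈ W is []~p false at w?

w2: successors {w3}; ~p there: w3:F. ✗
w3: successors {w6}; ~p there: w6:T. ✓
w6: successors {w2}; ~p there: w2:T. ✓
Satisfying worlds: {w3, w6}.
So []~p fails at the other 1 world.

1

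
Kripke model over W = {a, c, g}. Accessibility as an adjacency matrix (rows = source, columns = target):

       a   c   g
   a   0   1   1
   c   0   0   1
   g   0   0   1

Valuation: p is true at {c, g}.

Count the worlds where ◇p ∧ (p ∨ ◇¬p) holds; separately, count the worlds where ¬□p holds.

2 and 0

For ◇p ∧ (p ∨ ◇¬p):
a: ◇p is T, p ∨ ◇¬p is F. ✗
c: ◇p is T, p ∨ ◇¬p is T. ✓
g: ◇p is T, p ∨ ◇¬p is T. ✓
— 2 worlds.
For ¬□p:
a: □p is T. ✗
c: □p is T. ✗
g: □p is T. ✗
— 0 worlds.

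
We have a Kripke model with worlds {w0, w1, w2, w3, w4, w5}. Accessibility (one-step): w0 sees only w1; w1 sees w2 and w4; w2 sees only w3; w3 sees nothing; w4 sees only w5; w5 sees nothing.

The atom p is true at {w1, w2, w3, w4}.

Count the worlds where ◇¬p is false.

w0: successors {w1}; ¬p there: w1:F. ✗
w1: successors {w2, w4}; ¬p there: w2:F, w4:F. ✗
w2: successors {w3}; ¬p there: w3:F. ✗
w3: no successors, so ◇¬p fails. ✗
w4: successors {w5}; ¬p there: w5:T. ✓
w5: no successors, so ◇¬p fails. ✗
Satisfying worlds: {w4}.
So ◇¬p fails at the other 5 worlds.

5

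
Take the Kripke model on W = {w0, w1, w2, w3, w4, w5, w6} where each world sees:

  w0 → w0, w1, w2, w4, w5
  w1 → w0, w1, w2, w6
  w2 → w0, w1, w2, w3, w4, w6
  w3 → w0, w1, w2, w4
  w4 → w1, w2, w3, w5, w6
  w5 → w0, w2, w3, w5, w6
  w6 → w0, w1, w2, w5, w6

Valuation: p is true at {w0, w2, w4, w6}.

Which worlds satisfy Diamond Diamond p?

w0: successors {w0, w1, w2, w4, w5}; Diamond p there: w0:T, w1:T, w2:T, w4:T, w5:T. ✓
w1: successors {w0, w1, w2, w6}; Diamond p there: w0:T, w1:T, w2:T, w6:T. ✓
w2: successors {w0, w1, w2, w3, w4, w6}; Diamond p there: w0:T, w1:T, w2:T, w3:T, w4:T, w6:T. ✓
w3: successors {w0, w1, w2, w4}; Diamond p there: w0:T, w1:T, w2:T, w4:T. ✓
w4: successors {w1, w2, w3, w5, w6}; Diamond p there: w1:T, w2:T, w3:T, w5:T, w6:T. ✓
w5: successors {w0, w2, w3, w5, w6}; Diamond p there: w0:T, w2:T, w3:T, w5:T, w6:T. ✓
w6: successors {w0, w1, w2, w5, w6}; Diamond p there: w0:T, w1:T, w2:T, w5:T, w6:T. ✓

{w0, w1, w2, w3, w4, w5, w6}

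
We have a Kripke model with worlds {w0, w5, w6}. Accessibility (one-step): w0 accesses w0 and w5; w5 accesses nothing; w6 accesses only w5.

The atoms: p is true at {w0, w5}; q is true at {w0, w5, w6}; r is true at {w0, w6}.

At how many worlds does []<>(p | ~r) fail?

w0: successors {w0, w5}; <>(p | ~r) there: w0:T, w5:F. ✗
w5: no successors, so []<>(p | ~r) holds vacuously. ✓
w6: successors {w5}; <>(p | ~r) there: w5:F. ✗
Satisfying worlds: {w5}.
So []<>(p | ~r) fails at the other 2 worlds.

2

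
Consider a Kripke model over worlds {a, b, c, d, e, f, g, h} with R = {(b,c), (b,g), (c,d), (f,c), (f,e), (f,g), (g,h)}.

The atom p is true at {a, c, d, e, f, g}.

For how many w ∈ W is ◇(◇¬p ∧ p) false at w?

a: no successors, so ◇(◇¬p ∧ p) fails. ✗
b: successors {c, g}; ◇¬p ∧ p there: c:F, g:T. ✓
c: successors {d}; ◇¬p ∧ p there: d:F. ✗
d: no successors, so ◇(◇¬p ∧ p) fails. ✗
e: no successors, so ◇(◇¬p ∧ p) fails. ✗
f: successors {c, e, g}; ◇¬p ∧ p there: c:F, e:F, g:T. ✓
g: successors {h}; ◇¬p ∧ p there: h:F. ✗
h: no successors, so ◇(◇¬p ∧ p) fails. ✗
Satisfying worlds: {b, f}.
So ◇(◇¬p ∧ p) fails at the other 6 worlds.

6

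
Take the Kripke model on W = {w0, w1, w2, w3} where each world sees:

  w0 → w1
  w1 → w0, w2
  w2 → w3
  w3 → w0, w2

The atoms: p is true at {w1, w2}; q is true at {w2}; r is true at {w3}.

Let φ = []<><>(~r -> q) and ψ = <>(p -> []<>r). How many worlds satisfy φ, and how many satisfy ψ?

4 and 3

For []<><>(~r -> q):
w0: successors {w1}; <><>(~r -> q) there: w1:T. ✓
w1: successors {w0, w2}; <><>(~r -> q) there: w0:T, w2:T. ✓
w2: successors {w3}; <><>(~r -> q) there: w3:T. ✓
w3: successors {w0, w2}; <><>(~r -> q) there: w0:T, w2:T. ✓
— 4 worlds.
For <>(p -> []<>r):
w0: successors {w1}; p -> []<>r there: w1:F. ✗
w1: successors {w0, w2}; p -> []<>r there: w0:T, w2:F. ✓
w2: successors {w3}; p -> []<>r there: w3:T. ✓
w3: successors {w0, w2}; p -> []<>r there: w0:T, w2:F. ✓
— 3 worlds.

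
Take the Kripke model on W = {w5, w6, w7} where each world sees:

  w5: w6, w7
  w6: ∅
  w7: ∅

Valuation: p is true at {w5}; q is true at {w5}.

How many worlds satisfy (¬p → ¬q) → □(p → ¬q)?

w5: ¬p → ¬q is T, □(p → ¬q) is T. ✓
w6: ¬p → ¬q is T, □(p → ¬q) is T. ✓
w7: ¬p → ¬q is T, □(p → ¬q) is T. ✓
Satisfying worlds: {w5, w6, w7}.

3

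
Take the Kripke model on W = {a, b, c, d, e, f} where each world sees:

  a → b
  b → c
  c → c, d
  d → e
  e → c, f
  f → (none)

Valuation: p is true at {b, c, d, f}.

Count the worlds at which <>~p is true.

a: successors {b}; ~p there: b:F. ✗
b: successors {c}; ~p there: c:F. ✗
c: successors {c, d}; ~p there: c:F, d:F. ✗
d: successors {e}; ~p there: e:T. ✓
e: successors {c, f}; ~p there: c:F, f:F. ✗
f: no successors, so <>~p fails. ✗
Satisfying worlds: {d}.

1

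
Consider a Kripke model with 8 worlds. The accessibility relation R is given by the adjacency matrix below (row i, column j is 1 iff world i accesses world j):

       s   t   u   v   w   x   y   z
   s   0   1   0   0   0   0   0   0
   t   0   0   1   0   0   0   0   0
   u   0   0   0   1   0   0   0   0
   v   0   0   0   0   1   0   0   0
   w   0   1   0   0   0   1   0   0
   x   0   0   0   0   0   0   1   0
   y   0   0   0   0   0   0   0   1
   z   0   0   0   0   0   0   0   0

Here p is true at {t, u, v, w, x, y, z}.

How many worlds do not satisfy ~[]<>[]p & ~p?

8

s: ~[]<>[]p is F, ~p is T. ✗
t: ~[]<>[]p is F, ~p is F. ✗
u: ~[]<>[]p is F, ~p is F. ✗
v: ~[]<>[]p is F, ~p is F. ✗
w: ~[]<>[]p is F, ~p is F. ✗
x: ~[]<>[]p is F, ~p is F. ✗
y: ~[]<>[]p is T, ~p is F. ✗
z: ~[]<>[]p is F, ~p is F. ✗
Satisfying worlds: ∅.
So ~[]<>[]p & ~p fails at the other 8 worlds.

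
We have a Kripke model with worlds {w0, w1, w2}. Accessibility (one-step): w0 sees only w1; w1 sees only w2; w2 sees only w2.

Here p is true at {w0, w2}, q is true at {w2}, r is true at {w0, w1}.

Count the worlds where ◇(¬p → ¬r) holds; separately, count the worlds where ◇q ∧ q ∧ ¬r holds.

2 and 1

For ◇(¬p → ¬r):
w0: successors {w1}; ¬p → ¬r there: w1:F. ✗
w1: successors {w2}; ¬p → ¬r there: w2:T. ✓
w2: successors {w2}; ¬p → ¬r there: w2:T. ✓
— 2 worlds.
For ◇q ∧ q ∧ ¬r:
w0: ◇q is F, q ∧ ¬r is F. ✗
w1: ◇q is T, q ∧ ¬r is F. ✗
w2: ◇q is T, q ∧ ¬r is T. ✓
— 1 world.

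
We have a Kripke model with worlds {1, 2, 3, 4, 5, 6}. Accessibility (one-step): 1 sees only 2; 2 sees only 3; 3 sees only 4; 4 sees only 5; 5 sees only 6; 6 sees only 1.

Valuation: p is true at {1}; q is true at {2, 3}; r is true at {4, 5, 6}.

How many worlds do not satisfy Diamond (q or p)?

3

1: successors {2}; q or p there: 2:T. ✓
2: successors {3}; q or p there: 3:T. ✓
3: successors {4}; q or p there: 4:F. ✗
4: successors {5}; q or p there: 5:F. ✗
5: successors {6}; q or p there: 6:F. ✗
6: successors {1}; q or p there: 1:T. ✓
Satisfying worlds: {1, 2, 6}.
So Diamond (q or p) fails at the other 3 worlds.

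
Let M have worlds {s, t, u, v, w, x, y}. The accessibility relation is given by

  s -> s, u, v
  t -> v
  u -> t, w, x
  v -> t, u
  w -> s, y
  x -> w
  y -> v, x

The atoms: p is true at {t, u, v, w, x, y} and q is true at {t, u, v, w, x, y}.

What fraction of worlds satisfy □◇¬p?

1/7

s: successors {s, u, v}; ◇¬p there: s:T, u:F, v:F. ✗
t: successors {v}; ◇¬p there: v:F. ✗
u: successors {t, w, x}; ◇¬p there: t:F, w:T, x:F. ✗
v: successors {t, u}; ◇¬p there: t:F, u:F. ✗
w: successors {s, y}; ◇¬p there: s:T, y:F. ✗
x: successors {w}; ◇¬p there: w:T. ✓
y: successors {v, x}; ◇¬p there: v:F, x:F. ✗
That's 1 of 7 worlds, so 1/7.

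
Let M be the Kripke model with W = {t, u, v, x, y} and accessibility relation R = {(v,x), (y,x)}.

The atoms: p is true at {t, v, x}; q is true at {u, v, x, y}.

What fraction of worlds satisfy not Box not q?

t: Box not q is T. ✗
u: Box not q is T. ✗
v: Box not q is F. ✓
x: Box not q is T. ✗
y: Box not q is F. ✓
That's 2 of 5 worlds, so 2/5.

2/5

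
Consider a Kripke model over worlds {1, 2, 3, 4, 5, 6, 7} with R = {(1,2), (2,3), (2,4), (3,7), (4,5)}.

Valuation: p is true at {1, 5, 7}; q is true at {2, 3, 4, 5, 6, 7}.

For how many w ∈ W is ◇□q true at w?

1: successors {2}; □q there: 2:T. ✓
2: successors {3, 4}; □q there: 3:T, 4:T. ✓
3: successors {7}; □q there: 7:T. ✓
4: successors {5}; □q there: 5:T. ✓
5: no successors, so ◇□q fails. ✗
6: no successors, so ◇□q fails. ✗
7: no successors, so ◇□q fails. ✗
Satisfying worlds: {1, 2, 3, 4}.

4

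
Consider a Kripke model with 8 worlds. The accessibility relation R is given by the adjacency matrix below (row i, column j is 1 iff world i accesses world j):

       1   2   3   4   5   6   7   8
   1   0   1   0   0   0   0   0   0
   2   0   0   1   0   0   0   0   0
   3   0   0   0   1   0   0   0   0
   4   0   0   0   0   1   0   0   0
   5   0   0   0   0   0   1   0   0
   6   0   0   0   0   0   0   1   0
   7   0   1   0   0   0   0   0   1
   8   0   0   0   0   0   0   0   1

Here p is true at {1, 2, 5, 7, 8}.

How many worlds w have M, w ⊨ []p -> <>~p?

1: []p is T, <>~p is F. ✗
2: []p is F, <>~p is T. ✓
3: []p is F, <>~p is T. ✓
4: []p is T, <>~p is F. ✗
5: []p is F, <>~p is T. ✓
6: []p is T, <>~p is F. ✗
7: []p is T, <>~p is F. ✗
8: []p is T, <>~p is F. ✗
Satisfying worlds: {2, 3, 5}.

3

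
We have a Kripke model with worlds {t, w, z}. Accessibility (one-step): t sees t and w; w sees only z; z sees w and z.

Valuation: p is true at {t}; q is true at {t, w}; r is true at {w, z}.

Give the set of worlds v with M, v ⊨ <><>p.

{t}

t: successors {t, w}; <>p there: t:T, w:F. ✓
w: successors {z}; <>p there: z:F. ✗
z: successors {w, z}; <>p there: w:F, z:F. ✗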